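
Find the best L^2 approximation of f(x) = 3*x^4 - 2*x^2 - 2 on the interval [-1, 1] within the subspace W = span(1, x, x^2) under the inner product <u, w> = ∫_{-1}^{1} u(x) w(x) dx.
g(x) = 4*x^2/7 - 79/35

The best approximation g ∈ W is the orthogonal projection of f onto W. Writing g = a_0 + a_1 x + a_2 x^2, the coefficients solve the normal equations G · a = b where
  G_{ij} = <φ_i, φ_j> and b_i = <f, φ_i>, with φ_0 = 1, φ_1 = x, φ_2 = x^2.
G =
  [2, 0, 2/3]
  [0, 2/3, 0]
  [2/3, 0, 2/5],
b = (-62/15, 0, -134/105).
Solving gives a_0 = -79/35, a_1 = 0, a_2 = 4/7, so
  g(x) = 4*x^2/7 - 79/35.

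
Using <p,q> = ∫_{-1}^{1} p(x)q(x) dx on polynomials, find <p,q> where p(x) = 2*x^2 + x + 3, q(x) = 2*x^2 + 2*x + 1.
<p,q> = 214/15

Expand the product: p(x)·q(x) = 4*x^4 + 6*x^3 + 10*x^2 + 7*x + 3.
∫_{-1}^{1} of each monomial x^k gives [2/(k+1) if k even, 0 if k odd]. Integrating term-by-term (or equivalently evaluating the antiderivative F(x) = 4*x^5/5 + 3*x^4/2 + 10*x^3/3 + 7*x^2/2 + 3*x at the endpoints):
  F(1) − F(−1) = 182/15 − (-32/15) = 214/15.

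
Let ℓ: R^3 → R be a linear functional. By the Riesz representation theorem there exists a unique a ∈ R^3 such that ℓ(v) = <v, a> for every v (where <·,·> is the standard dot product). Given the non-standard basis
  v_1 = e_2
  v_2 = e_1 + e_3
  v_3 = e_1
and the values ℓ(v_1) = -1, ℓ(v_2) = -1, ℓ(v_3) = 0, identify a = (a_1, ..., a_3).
a = (0, -1, -1)

Write a = (a_1, ..., a_3) in the standard basis. For each basis vector v_i, ℓ(v_i) = <v_i, a> is a linear equation in the a_j's. Collect the n equations into a matrix system V a = ℓ, where row i of V is v_i (expressed in the standard basis). Since V is invertible (lower-triangular with 1s on the diagonal, up to permutation), solve by back-substitution:
  V =
[[0, 1, 0],
 [1, 0, 1],
 [1, 0, 0]]
  V a = (-1, -1, 0)
Solving gives a = (0, -1, -1).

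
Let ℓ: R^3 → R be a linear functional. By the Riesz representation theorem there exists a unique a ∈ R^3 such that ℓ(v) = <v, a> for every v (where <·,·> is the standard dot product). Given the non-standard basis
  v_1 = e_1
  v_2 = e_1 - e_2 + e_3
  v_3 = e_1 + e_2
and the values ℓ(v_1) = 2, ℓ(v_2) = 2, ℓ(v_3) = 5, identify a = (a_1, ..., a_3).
a = (2, 3, 3)

Write a = (a_1, ..., a_3) in the standard basis. For each basis vector v_i, ℓ(v_i) = <v_i, a> is a linear equation in the a_j's. Collect the n equations into a matrix system V a = ℓ, where row i of V is v_i (expressed in the standard basis). Since V is invertible (lower-triangular with 1s on the diagonal, up to permutation), solve by back-substitution:
  V =
[[1, 0, 0],
 [1, -1, 1],
 [1, 1, 0]]
  V a = (2, 2, 5)
Solving gives a = (2, 3, 3).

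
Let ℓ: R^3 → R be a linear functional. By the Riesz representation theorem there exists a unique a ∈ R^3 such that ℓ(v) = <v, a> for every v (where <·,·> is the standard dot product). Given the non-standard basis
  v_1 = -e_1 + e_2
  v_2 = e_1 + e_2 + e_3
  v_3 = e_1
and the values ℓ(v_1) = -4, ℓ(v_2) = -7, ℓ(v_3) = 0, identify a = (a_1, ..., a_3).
a = (0, -4, -3)

Write a = (a_1, ..., a_3) in the standard basis. For each basis vector v_i, ℓ(v_i) = <v_i, a> is a linear equation in the a_j's. Collect the n equations into a matrix system V a = ℓ, where row i of V is v_i (expressed in the standard basis). Since V is invertible (lower-triangular with 1s on the diagonal, up to permutation), solve by back-substitution:
  V =
[[-1, 1, 0],
 [1, 1, 1],
 [1, 0, 0]]
  V a = (-4, -7, 0)
Solving gives a = (0, -4, -3).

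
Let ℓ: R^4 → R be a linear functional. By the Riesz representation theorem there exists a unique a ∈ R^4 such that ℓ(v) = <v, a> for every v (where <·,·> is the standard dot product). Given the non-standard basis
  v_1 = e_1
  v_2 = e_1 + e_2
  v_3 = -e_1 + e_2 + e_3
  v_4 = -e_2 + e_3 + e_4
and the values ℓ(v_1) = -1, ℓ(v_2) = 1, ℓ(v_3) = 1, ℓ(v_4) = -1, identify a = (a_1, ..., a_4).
a = (-1, 2, -2, 3)

Write a = (a_1, ..., a_4) in the standard basis. For each basis vector v_i, ℓ(v_i) = <v_i, a> is a linear equation in the a_j's. Collect the n equations into a matrix system V a = ℓ, where row i of V is v_i (expressed in the standard basis). Since V is invertible (lower-triangular with 1s on the diagonal, up to permutation), solve by back-substitution:
  V =
[[1, 0, 0, 0],
 [1, 1, 0, 0],
 [-1, 1, 1, 0],
 [0, -1, 1, 1]]
  V a = (-1, 1, 1, -1)
Solving gives a = (-1, 2, -2, 3).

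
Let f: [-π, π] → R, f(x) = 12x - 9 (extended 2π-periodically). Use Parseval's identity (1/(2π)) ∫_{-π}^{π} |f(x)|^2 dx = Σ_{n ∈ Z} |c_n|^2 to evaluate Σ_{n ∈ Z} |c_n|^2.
Σ |c_n|^2 = 48π^2 + 81

Expand and integrate term by term over [-π, π]:
  ∫ (12x)^2 dx = 144·(2π^3/3); ∫ 2·12·(-9)·x dx = 0 (odd integrand); ∫ (-9)^2 dx = 81·2π.
So (1/(2π)) ∫_{-π}^{π} (12x - 9)^2 dx = 144π^2/3 + 81 = 48π^2 + 81.
Parseval ⇒ Σ |c_n|^2 = 48π^2 + 81.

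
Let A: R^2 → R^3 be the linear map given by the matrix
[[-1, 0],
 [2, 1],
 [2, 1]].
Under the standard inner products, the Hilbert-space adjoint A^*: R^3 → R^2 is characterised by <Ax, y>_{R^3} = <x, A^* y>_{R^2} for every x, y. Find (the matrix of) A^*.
A^* = A^T =
[[-1, 2, 2],
 [0, 1, 1]]

For real matrices with standard dot products, the defining identity <Ax, y> = <x, A^* y> gives (Ax)^T y = x^T (A^*) y, i.e. x^T A^T y = x^T (A^*) y. Since this holds for all x, y, we must have A^* = A^T. Therefore
A^* =
[[-1, 2, 2],
 [0, 1, 1]].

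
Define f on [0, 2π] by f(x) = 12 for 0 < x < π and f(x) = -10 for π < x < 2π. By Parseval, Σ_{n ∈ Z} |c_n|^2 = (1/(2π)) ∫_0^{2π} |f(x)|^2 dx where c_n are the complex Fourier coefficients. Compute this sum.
Σ |c_n|^2 = 122

Parseval equates the L^2 energy of f (normalised by 1/(2π)) with the ℓ^2 sum of its Fourier coefficients: (1/(2π)) ∫_0^{2π} |f|^2 = Σ |c_n|^2.
Compute the left side: (1/(2π)) [∫_0^π 12^2 dx + ∫_π^{2π} (-10)^2 dx] = (1/(2π)) · (144π + 100π) = (144 + 100)/2 = 122.
So Σ_{n ∈ Z} |c_n|^2 = 122.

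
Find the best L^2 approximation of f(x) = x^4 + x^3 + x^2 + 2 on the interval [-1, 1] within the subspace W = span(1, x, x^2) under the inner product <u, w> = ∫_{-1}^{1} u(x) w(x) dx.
g(x) = 13*x^2/7 + 3*x/5 + 67/35

The best approximation g ∈ W is the orthogonal projection of f onto W. Writing g = a_0 + a_1 x + a_2 x^2, the coefficients solve the normal equations G · a = b where
  G_{ij} = <φ_i, φ_j> and b_i = <f, φ_i>, with φ_0 = 1, φ_1 = x, φ_2 = x^2.
G =
  [2, 0, 2/3]
  [0, 2/3, 0]
  [2/3, 0, 2/5],
b = (76/15, 2/5, 212/105).
Solving gives a_0 = 67/35, a_1 = 3/5, a_2 = 13/7, so
  g(x) = 13*x^2/7 + 3*x/5 + 67/35.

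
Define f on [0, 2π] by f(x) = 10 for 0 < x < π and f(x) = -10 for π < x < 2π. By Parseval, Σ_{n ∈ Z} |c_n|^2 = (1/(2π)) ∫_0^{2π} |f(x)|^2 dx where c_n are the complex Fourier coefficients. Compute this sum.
Σ |c_n|^2 = 100

Parseval equates the L^2 energy of f (normalised by 1/(2π)) with the ℓ^2 sum of its Fourier coefficients: (1/(2π)) ∫_0^{2π} |f|^2 = Σ |c_n|^2.
Compute the left side: (1/(2π)) [∫_0^π 10^2 dx + ∫_π^{2π} (-10)^2 dx] = (1/(2π)) · (100π + 100π) = (100 + 100)/2 = 100.
So Σ_{n ∈ Z} |c_n|^2 = 100.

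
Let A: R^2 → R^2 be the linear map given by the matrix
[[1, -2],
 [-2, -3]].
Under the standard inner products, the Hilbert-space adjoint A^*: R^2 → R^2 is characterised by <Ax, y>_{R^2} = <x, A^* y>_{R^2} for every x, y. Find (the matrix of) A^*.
A^* = A^T =
[[1, -2],
 [-2, -3]]

For real matrices with standard dot products, the defining identity <Ax, y> = <x, A^* y> gives (Ax)^T y = x^T (A^*) y, i.e. x^T A^T y = x^T (A^*) y. Since this holds for all x, y, we must have A^* = A^T. Therefore
A^* =
[[1, -2],
 [-2, -3]].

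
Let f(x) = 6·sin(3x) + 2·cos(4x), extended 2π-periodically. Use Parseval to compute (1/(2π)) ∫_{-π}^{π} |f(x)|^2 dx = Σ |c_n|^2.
Σ |c_n|^2 = 20

Expand |f|^2 and use orthogonality of {sin(nx), cos(mx)} on [-π, π]:
  ∫_{-π}^{π} sin(nx)^2 dx = π, ∫ cos(mx)^2 dx = π, and cross terms integrate to 0.
So ∫_{-π}^{π} f(x)^2 dx = 6^2 · π + 2^2 · π = (36 + 4)π.
Divide by 2π: (36 + 4)/2 = 20.
By Parseval, this equals Σ |c_n|^2.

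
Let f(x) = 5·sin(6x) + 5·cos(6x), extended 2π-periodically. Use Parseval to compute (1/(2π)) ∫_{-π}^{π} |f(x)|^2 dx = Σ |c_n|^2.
Σ |c_n|^2 = 25

Expand |f|^2 and use orthogonality of {sin(nx), cos(mx)} on [-π, π]:
  ∫_{-π}^{π} sin(nx)^2 dx = π, ∫ cos(mx)^2 dx = π, and cross terms integrate to 0.
So ∫_{-π}^{π} f(x)^2 dx = 5^2 · π + 5^2 · π = (25 + 25)π.
Divide by 2π: (25 + 25)/2 = 25.
By Parseval, this equals Σ |c_n|^2.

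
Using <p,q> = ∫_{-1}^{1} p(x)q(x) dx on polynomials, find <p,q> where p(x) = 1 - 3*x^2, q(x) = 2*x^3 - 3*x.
<p,q> = 0

Expand the product: p(x)·q(x) = -6*x^5 + 11*x^3 - 3*x.
∫_{-1}^{1} of each monomial x^k gives [2/(k+1) if k even, 0 if k odd]. Integrating term-by-term (or equivalently evaluating the antiderivative F(x) = -x^6 + 11*x^4/4 - 3*x^2/2 at the endpoints):
  F(1) − F(−1) = 1/4 − (1/4) = 0.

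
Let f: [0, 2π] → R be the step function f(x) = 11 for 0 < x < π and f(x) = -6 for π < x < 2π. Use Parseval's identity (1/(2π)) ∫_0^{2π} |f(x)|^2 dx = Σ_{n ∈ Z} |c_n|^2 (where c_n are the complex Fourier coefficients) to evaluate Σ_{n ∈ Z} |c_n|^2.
Σ |c_n|^2 = 157/2

Parseval equates the L^2 energy of f (normalised by 1/(2π)) with the ℓ^2 sum of its Fourier coefficients: (1/(2π)) ∫_0^{2π} |f|^2 = Σ |c_n|^2.
Compute the left side: (1/(2π)) [∫_0^π 11^2 dx + ∫_π^{2π} (-6)^2 dx] = (1/(2π)) · (121π + 36π) = (121 + 36)/2 = 157/2.
So Σ_{n ∈ Z} |c_n|^2 = 157/2.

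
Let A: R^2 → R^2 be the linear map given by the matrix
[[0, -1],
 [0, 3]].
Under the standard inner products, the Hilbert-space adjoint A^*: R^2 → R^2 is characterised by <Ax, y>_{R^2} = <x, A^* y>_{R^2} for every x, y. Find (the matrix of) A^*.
A^* = A^T =
[[0, 0],
 [-1, 3]]

For real matrices with standard dot products, the defining identity <Ax, y> = <x, A^* y> gives (Ax)^T y = x^T (A^*) y, i.e. x^T A^T y = x^T (A^*) y. Since this holds for all x, y, we must have A^* = A^T. Therefore
A^* =
[[0, 0],
 [-1, 3]].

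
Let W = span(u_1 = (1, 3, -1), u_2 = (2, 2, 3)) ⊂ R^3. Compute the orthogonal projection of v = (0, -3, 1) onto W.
proj_W(v) = (-121/162, -431/162, 103/81)

Set up U = [u_1 | ... | u_2] ∈ R^(3×2). The projector onto W = col(U) is P = U (U^T U)^(-1) U^T.
Compute U^T U =
  [11, 5]
  [5, 17],
and U^T v = (-10, -3).
Solve U^T U · c = U^T v for the coefficients: c = (-155/162, 17/162). The projection is proj_W(v) = U c.
Check: (v - proj_W(v)) · u_1 = 0  (should be 0).
Check: (v - proj_W(v)) · u_2 = 0  (should be 0).
Result: proj_W(v) = (-121/162, -431/162, 103/81).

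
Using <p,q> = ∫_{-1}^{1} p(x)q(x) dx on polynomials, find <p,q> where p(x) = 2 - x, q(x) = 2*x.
<p,q> = -4/3

Expand the product: p(x)·q(x) = -2*x^2 + 4*x.
∫_{-1}^{1} of each monomial x^k gives [2/(k+1) if k even, 0 if k odd]. Integrating term-by-term (or equivalently evaluating the antiderivative F(x) = -2*x^3/3 + 2*x^2 at the endpoints):
  F(1) − F(−1) = 4/3 − (8/3) = -4/3.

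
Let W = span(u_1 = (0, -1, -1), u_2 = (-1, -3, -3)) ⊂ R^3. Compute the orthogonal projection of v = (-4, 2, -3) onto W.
proj_W(v) = (-4, -1/2, -1/2)

Set up U = [u_1 | ... | u_2] ∈ R^(3×2). The projector onto W = col(U) is P = U (U^T U)^(-1) U^T.
Compute U^T U =
  [2, 6]
  [6, 19],
and U^T v = (1, 7).
Solve U^T U · c = U^T v for the coefficients: c = (-23/2, 4). The projection is proj_W(v) = U c.
Check: (v - proj_W(v)) · u_1 = 0  (should be 0).
Check: (v - proj_W(v)) · u_2 = 0  (should be 0).
Result: proj_W(v) = (-4, -1/2, -1/2).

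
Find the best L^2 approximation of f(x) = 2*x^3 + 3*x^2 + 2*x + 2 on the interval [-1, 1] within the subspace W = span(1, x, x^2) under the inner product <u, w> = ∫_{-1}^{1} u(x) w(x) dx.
g(x) = 3*x^2 + 16*x/5 + 2

The best approximation g ∈ W is the orthogonal projection of f onto W. Writing g = a_0 + a_1 x + a_2 x^2, the coefficients solve the normal equations G · a = b where
  G_{ij} = <φ_i, φ_j> and b_i = <f, φ_i>, with φ_0 = 1, φ_1 = x, φ_2 = x^2.
G =
  [2, 0, 2/3]
  [0, 2/3, 0]
  [2/3, 0, 2/5],
b = (6, 32/15, 38/15).
Solving gives a_0 = 2, a_1 = 16/5, a_2 = 3, so
  g(x) = 3*x^2 + 16*x/5 + 2.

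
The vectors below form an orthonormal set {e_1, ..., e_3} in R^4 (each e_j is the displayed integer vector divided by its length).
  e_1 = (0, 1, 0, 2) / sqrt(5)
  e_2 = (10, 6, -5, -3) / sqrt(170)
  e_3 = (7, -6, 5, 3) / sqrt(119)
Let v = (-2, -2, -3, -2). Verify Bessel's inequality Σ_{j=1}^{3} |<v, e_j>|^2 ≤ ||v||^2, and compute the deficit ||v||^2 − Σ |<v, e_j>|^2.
Σ |<v, e_j>|^2 = 173/14; ||v||^2 = 21; deficit = 121/14

Write each e_j = u_j / sqrt(<u_j, u_j>) where u_j is the displayed integer vector. Then <v, e_j> = <v, u_j> / sqrt(<u_j, u_j>), so |<v, e_j>|^2 = <v, u_j>^2 / <u_j, u_j>.
Coefficients: <v, e_1> = -6/sqrt(5), <v, e_2> = -11/sqrt(170), <v, e_3> = -23/sqrt(119).
Square and sum: Σ |<v, e_j>|^2 = 173/14.
Compute ||v||^2 = v·v = 21.
Deficit = 21 − 173/14 = 121/14 ≥ 0, confirming Bessel's inequality. (The deficit equals ||v − Σ <v,e_j> e_j||^2, the squared distance from v to span{e_j}.)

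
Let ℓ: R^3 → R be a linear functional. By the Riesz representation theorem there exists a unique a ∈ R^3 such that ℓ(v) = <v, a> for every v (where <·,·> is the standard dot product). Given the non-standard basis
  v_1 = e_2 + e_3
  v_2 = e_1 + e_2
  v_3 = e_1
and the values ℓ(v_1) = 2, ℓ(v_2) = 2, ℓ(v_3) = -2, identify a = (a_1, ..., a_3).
a = (-2, 4, -2)

Write a = (a_1, ..., a_3) in the standard basis. For each basis vector v_i, ℓ(v_i) = <v_i, a> is a linear equation in the a_j's. Collect the n equations into a matrix system V a = ℓ, where row i of V is v_i (expressed in the standard basis). Since V is invertible (lower-triangular with 1s on the diagonal, up to permutation), solve by back-substitution:
  V =
[[0, 1, 1],
 [1, 1, 0],
 [1, 0, 0]]
  V a = (2, 2, -2)
Solving gives a = (-2, 4, -2).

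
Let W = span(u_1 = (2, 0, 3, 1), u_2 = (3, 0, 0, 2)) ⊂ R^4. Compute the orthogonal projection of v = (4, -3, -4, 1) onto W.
proj_W(v) = (179/59, 0, -453/118, 289/118)

Set up U = [u_1 | ... | u_2] ∈ R^(4×2). The projector onto W = col(U) is P = U (U^T U)^(-1) U^T.
Compute U^T U =
  [14, 8]
  [8, 13],
and U^T v = (-3, 14).
Solve U^T U · c = U^T v for the coefficients: c = (-151/118, 110/59). The projection is proj_W(v) = U c.
Check: (v - proj_W(v)) · u_1 = 0  (should be 0).
Check: (v - proj_W(v)) · u_2 = 0  (should be 0).
Result: proj_W(v) = (179/59, 0, -453/118, 289/118).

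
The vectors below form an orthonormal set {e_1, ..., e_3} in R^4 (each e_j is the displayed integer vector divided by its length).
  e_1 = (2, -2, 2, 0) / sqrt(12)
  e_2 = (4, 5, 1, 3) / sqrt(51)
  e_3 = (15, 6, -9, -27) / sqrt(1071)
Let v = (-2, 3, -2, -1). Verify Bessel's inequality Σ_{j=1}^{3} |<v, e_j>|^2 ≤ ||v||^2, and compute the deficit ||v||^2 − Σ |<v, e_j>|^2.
Σ |<v, e_j>|^2 = 122/7; ||v||^2 = 18; deficit = 4/7

Write each e_j = u_j / sqrt(<u_j, u_j>) where u_j is the displayed integer vector. Then <v, e_j> = <v, u_j> / sqrt(<u_j, u_j>), so |<v, e_j>|^2 = <v, u_j>^2 / <u_j, u_j>.
Coefficients: <v, e_1> = -14/sqrt(12), <v, e_2> = 2/sqrt(51), <v, e_3> = 33/sqrt(1071).
Square and sum: Σ |<v, e_j>|^2 = 122/7.
Compute ||v||^2 = v·v = 18.
Deficit = 18 − 122/7 = 4/7 ≥ 0, confirming Bessel's inequality. (The deficit equals ||v − Σ <v,e_j> e_j||^2, the squared distance from v to span{e_j}.)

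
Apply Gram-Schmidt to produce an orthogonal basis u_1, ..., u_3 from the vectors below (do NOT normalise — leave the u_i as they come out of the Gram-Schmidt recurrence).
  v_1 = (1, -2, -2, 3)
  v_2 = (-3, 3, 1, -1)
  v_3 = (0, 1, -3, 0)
Orthogonal basis:
  u_1 = (1, -2, -2, 3)
  u_2 = (-20/9, 13/9, -5/9, 4/3)
  u_3 = (22/41, 39/41, -97/41, -46/41)

Apply the Gram-Schmidt recurrence
  u_1 = v_1
  u_i = v_i − Σ_{j<i} ((v_i · u_j) / (u_j · u_j)) · u_j.

Step by step this gives:
  u_1 = (1, -2, -2, 3)
  u_2 = (-20/9, 13/9, -5/9, 4/3)
  u_3 = (22/41, 39/41, -97/41, -46/41)

Orthogonality check:
  u_2 · u_1 = 0 (should be 0)
  u_3 · u_1 = 0 (should be 0)
  u_3 · u_2 = 0 (should be 0)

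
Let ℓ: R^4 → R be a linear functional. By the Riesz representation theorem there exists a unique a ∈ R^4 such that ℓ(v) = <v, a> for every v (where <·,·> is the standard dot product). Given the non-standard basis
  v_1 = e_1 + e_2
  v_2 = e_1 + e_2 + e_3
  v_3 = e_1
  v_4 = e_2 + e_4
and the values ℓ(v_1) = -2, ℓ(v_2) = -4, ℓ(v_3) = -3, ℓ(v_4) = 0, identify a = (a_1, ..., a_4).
a = (-3, 1, -2, -1)

Write a = (a_1, ..., a_4) in the standard basis. For each basis vector v_i, ℓ(v_i) = <v_i, a> is a linear equation in the a_j's. Collect the n equations into a matrix system V a = ℓ, where row i of V is v_i (expressed in the standard basis). Since V is invertible (lower-triangular with 1s on the diagonal, up to permutation), solve by back-substitution:
  V =
[[1, 1, 0, 0],
 [1, 1, 1, 0],
 [1, 0, 0, 0],
 [0, 1, 0, 1]]
  V a = (-2, -4, -3, 0)
Solving gives a = (-3, 1, -2, -1).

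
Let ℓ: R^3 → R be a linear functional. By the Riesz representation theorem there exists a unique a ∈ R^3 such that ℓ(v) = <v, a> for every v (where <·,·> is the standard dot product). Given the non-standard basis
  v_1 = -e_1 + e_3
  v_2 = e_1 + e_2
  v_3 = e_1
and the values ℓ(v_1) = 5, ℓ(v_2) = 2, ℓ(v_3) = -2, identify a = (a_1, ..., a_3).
a = (-2, 4, 3)

Write a = (a_1, ..., a_3) in the standard basis. For each basis vector v_i, ℓ(v_i) = <v_i, a> is a linear equation in the a_j's. Collect the n equations into a matrix system V a = ℓ, where row i of V is v_i (expressed in the standard basis). Since V is invertible (lower-triangular with 1s on the diagonal, up to permutation), solve by back-substitution:
  V =
[[-1, 0, 1],
 [1, 1, 0],
 [1, 0, 0]]
  V a = (5, 2, -2)
Solving gives a = (-2, 4, 3).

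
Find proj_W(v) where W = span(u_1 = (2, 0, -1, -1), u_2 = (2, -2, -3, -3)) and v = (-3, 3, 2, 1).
proj_W(v) = (-15/7, 9/7, 33/14, 33/14)

Set up U = [u_1 | ... | u_2] ∈ R^(4×2). The projector onto W = col(U) is P = U (U^T U)^(-1) U^T.
Compute U^T U =
  [6, 10]
  [10, 26],
and U^T v = (-9, -21).
Solve U^T U · c = U^T v for the coefficients: c = (-3/7, -9/14). The projection is proj_W(v) = U c.
Check: (v - proj_W(v)) · u_1 = 0  (should be 0).
Check: (v - proj_W(v)) · u_2 = 0  (should be 0).
Result: proj_W(v) = (-15/7, 9/7, 33/14, 33/14).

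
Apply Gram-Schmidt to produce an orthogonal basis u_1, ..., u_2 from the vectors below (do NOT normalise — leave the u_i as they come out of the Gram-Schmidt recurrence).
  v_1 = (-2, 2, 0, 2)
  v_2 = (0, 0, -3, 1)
Orthogonal basis:
  u_1 = (-2, 2, 0, 2)
  u_2 = (1/3, -1/3, -3, 2/3)

Apply the Gram-Schmidt recurrence
  u_1 = v_1
  u_i = v_i − Σ_{j<i} ((v_i · u_j) / (u_j · u_j)) · u_j.

Step by step this gives:
  u_1 = (-2, 2, 0, 2)
  u_2 = (1/3, -1/3, -3, 2/3)

Orthogonality check:
  u_2 · u_1 = 0 (should be 0)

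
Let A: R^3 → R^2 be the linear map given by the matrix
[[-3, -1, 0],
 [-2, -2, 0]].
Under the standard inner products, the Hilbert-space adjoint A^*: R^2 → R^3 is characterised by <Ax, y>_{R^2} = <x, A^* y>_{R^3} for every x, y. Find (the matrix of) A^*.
A^* = A^T =
[[-3, -2],
 [-1, -2],
 [0, 0]]

For real matrices with standard dot products, the defining identity <Ax, y> = <x, A^* y> gives (Ax)^T y = x^T (A^*) y, i.e. x^T A^T y = x^T (A^*) y. Since this holds for all x, y, we must have A^* = A^T. Therefore
A^* =
[[-3, -2],
 [-1, -2],
 [0, 0]].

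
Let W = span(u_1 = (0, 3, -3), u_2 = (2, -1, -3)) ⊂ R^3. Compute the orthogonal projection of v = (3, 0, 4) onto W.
proj_W(v) = (-1/3, -5/3, 7/3)

Set up U = [u_1 | ... | u_2] ∈ R^(3×2). The projector onto W = col(U) is P = U (U^T U)^(-1) U^T.
Compute U^T U =
  [18, 6]
  [6, 14],
and U^T v = (-12, -6).
Solve U^T U · c = U^T v for the coefficients: c = (-11/18, -1/6). The projection is proj_W(v) = U c.
Check: (v - proj_W(v)) · u_1 = 0  (should be 0).
Check: (v - proj_W(v)) · u_2 = 0  (should be 0).
Result: proj_W(v) = (-1/3, -5/3, 7/3).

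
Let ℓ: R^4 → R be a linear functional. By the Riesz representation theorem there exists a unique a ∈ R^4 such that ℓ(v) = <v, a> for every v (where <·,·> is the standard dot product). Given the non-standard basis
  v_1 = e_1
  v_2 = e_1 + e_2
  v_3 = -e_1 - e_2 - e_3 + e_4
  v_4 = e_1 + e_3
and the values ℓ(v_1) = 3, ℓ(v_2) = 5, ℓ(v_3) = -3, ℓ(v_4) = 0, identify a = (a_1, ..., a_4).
a = (3, 2, -3, -1)

Write a = (a_1, ..., a_4) in the standard basis. For each basis vector v_i, ℓ(v_i) = <v_i, a> is a linear equation in the a_j's. Collect the n equations into a matrix system V a = ℓ, where row i of V is v_i (expressed in the standard basis). Since V is invertible (lower-triangular with 1s on the diagonal, up to permutation), solve by back-substitution:
  V =
[[1, 0, 0, 0],
 [1, 1, 0, 0],
 [-1, -1, -1, 1],
 [1, 0, 1, 0]]
  V a = (3, 5, -3, 0)
Solving gives a = (3, 2, -3, -1).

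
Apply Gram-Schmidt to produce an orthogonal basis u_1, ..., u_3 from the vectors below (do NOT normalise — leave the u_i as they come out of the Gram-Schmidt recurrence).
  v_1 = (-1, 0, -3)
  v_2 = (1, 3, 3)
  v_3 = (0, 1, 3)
Orthogonal basis:
  u_1 = (-1, 0, -3)
  u_2 = (0, 3, 0)
  u_3 = (-9/10, 0, 3/10)

Apply the Gram-Schmidt recurrence
  u_1 = v_1
  u_i = v_i − Σ_{j<i} ((v_i · u_j) / (u_j · u_j)) · u_j.

Step by step this gives:
  u_1 = (-1, 0, -3)
  u_2 = (0, 3, 0)
  u_3 = (-9/10, 0, 3/10)

Orthogonality check:
  u_2 · u_1 = 0 (should be 0)
  u_3 · u_1 = 0 (should be 0)
  u_3 · u_2 = 0 (should be 0)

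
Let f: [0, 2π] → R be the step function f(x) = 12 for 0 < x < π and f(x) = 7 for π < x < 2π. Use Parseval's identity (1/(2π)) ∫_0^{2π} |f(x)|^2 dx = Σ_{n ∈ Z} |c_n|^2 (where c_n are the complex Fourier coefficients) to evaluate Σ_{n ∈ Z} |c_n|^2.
Σ |c_n|^2 = 193/2

Parseval equates the L^2 energy of f (normalised by 1/(2π)) with the ℓ^2 sum of its Fourier coefficients: (1/(2π)) ∫_0^{2π} |f|^2 = Σ |c_n|^2.
Compute the left side: (1/(2π)) [∫_0^π 12^2 dx + ∫_π^{2π} 7^2 dx] = (1/(2π)) · (144π + 49π) = (144 + 49)/2 = 193/2.
So Σ_{n ∈ Z} |c_n|^2 = 193/2.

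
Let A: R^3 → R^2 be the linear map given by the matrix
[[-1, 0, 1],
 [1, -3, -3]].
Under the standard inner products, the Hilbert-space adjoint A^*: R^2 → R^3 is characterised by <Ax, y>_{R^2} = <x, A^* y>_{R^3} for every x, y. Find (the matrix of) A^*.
A^* = A^T =
[[-1, 1],
 [0, -3],
 [1, -3]]

For real matrices with standard dot products, the defining identity <Ax, y> = <x, A^* y> gives (Ax)^T y = x^T (A^*) y, i.e. x^T A^T y = x^T (A^*) y. Since this holds for all x, y, we must have A^* = A^T. Therefore
A^* =
[[-1, 1],
 [0, -3],
 [1, -3]].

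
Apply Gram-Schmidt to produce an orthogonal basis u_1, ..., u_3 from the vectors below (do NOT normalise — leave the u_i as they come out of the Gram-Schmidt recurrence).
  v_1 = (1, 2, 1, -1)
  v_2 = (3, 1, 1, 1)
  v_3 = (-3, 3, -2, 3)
Orthogonal basis:
  u_1 = (1, 2, 1, -1)
  u_2 = (16/7, -3/7, 2/7, 12/7)
  u_3 = (-103/59, 200/59, -94/59, 203/59)

Apply the Gram-Schmidt recurrence
  u_1 = v_1
  u_i = v_i − Σ_{j<i} ((v_i · u_j) / (u_j · u_j)) · u_j.

Step by step this gives:
  u_1 = (1, 2, 1, -1)
  u_2 = (16/7, -3/7, 2/7, 12/7)
  u_3 = (-103/59, 200/59, -94/59, 203/59)

Orthogonality check:
  u_2 · u_1 = 0 (should be 0)
  u_3 · u_1 = 0 (should be 0)
  u_3 · u_2 = 0 (should be 0)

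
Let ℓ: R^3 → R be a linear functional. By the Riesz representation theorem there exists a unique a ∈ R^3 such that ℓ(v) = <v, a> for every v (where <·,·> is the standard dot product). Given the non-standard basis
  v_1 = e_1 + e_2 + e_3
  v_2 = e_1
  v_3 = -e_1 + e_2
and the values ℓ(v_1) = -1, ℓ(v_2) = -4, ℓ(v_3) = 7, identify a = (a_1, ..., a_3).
a = (-4, 3, 0)

Write a = (a_1, ..., a_3) in the standard basis. For each basis vector v_i, ℓ(v_i) = <v_i, a> is a linear equation in the a_j's. Collect the n equations into a matrix system V a = ℓ, where row i of V is v_i (expressed in the standard basis). Since V is invertible (lower-triangular with 1s on the diagonal, up to permutation), solve by back-substitution:
  V =
[[1, 1, 1],
 [1, 0, 0],
 [-1, 1, 0]]
  V a = (-1, -4, 7)
Solving gives a = (-4, 3, 0).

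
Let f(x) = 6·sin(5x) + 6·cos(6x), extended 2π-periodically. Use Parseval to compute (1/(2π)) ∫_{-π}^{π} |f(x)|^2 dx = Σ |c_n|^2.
Σ |c_n|^2 = 36

Expand |f|^2 and use orthogonality of {sin(nx), cos(mx)} on [-π, π]:
  ∫_{-π}^{π} sin(nx)^2 dx = π, ∫ cos(mx)^2 dx = π, and cross terms integrate to 0.
So ∫_{-π}^{π} f(x)^2 dx = 6^2 · π + 6^2 · π = (36 + 36)π.
Divide by 2π: (36 + 36)/2 = 36.
By Parseval, this equals Σ |c_n|^2.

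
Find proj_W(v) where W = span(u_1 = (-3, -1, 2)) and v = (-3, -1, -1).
proj_W(v) = (-12/7, -4/7, 8/7)

Set up U = [u_1 | ... | u_1] ∈ R^(3×1). The projector onto W = col(U) is P = U (U^T U)^(-1) U^T.
Compute U^T U =
  [14],
and U^T v = (8).
Solve U^T U · c = U^T v for the coefficients: c = (4/7). The projection is proj_W(v) = U c.
Check: (v - proj_W(v)) · u_1 = 0  (should be 0).
Result: proj_W(v) = (-12/7, -4/7, 8/7).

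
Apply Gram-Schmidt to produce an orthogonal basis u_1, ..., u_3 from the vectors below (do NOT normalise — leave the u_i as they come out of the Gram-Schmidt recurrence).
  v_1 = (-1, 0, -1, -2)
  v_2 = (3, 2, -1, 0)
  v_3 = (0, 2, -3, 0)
Orthogonal basis:
  u_1 = (-1, 0, -1, -2)
  u_2 = (8/3, 2, -4/3, -2/3)
  u_3 = (-11/10, 4/5, -17/10, 7/5)

Apply the Gram-Schmidt recurrence
  u_1 = v_1
  u_i = v_i − Σ_{j<i} ((v_i · u_j) / (u_j · u_j)) · u_j.

Step by step this gives:
  u_1 = (-1, 0, -1, -2)
  u_2 = (8/3, 2, -4/3, -2/3)
  u_3 = (-11/10, 4/5, -17/10, 7/5)

Orthogonality check:
  u_2 · u_1 = 0 (should be 0)
  u_3 · u_1 = 0 (should be 0)
  u_3 · u_2 = 0 (should be 0)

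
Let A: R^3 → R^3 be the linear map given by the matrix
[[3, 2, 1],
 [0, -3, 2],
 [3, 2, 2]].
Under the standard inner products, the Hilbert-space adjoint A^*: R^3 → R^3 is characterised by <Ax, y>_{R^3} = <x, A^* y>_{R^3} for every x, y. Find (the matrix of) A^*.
A^* = A^T =
[[3, 0, 3],
 [2, -3, 2],
 [1, 2, 2]]

For real matrices with standard dot products, the defining identity <Ax, y> = <x, A^* y> gives (Ax)^T y = x^T (A^*) y, i.e. x^T A^T y = x^T (A^*) y. Since this holds for all x, y, we must have A^* = A^T. Therefore
A^* =
[[3, 0, 3],
 [2, -3, 2],
 [1, 2, 2]].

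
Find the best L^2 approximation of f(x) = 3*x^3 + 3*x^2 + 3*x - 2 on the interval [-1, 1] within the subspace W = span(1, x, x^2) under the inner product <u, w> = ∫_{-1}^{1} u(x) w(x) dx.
g(x) = 3*x^2 + 24*x/5 - 2

The best approximation g ∈ W is the orthogonal projection of f onto W. Writing g = a_0 + a_1 x + a_2 x^2, the coefficients solve the normal equations G · a = b where
  G_{ij} = <φ_i, φ_j> and b_i = <f, φ_i>, with φ_0 = 1, φ_1 = x, φ_2 = x^2.
G =
  [2, 0, 2/3]
  [0, 2/3, 0]
  [2/3, 0, 2/5],
b = (-2, 16/5, -2/15).
Solving gives a_0 = -2, a_1 = 24/5, a_2 = 3, so
  g(x) = 3*x^2 + 24*x/5 - 2.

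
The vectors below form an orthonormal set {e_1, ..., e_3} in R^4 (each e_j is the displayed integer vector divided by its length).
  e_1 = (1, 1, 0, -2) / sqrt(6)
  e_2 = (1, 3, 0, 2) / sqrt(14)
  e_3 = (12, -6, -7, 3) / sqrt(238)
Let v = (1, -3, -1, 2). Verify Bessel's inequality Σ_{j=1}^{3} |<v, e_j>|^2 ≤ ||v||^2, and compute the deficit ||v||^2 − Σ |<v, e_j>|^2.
Σ |<v, e_j>|^2 = 507/34; ||v||^2 = 15; deficit = 3/34

Write each e_j = u_j / sqrt(<u_j, u_j>) where u_j is the displayed integer vector. Then <v, e_j> = <v, u_j> / sqrt(<u_j, u_j>), so |<v, e_j>|^2 = <v, u_j>^2 / <u_j, u_j>.
Coefficients: <v, e_1> = -6/sqrt(6), <v, e_2> = -4/sqrt(14), <v, e_3> = 43/sqrt(238).
Square and sum: Σ |<v, e_j>|^2 = 507/34.
Compute ||v||^2 = v·v = 15.
Deficit = 15 − 507/34 = 3/34 ≥ 0, confirming Bessel's inequality. (The deficit equals ||v − Σ <v,e_j> e_j||^2, the squared distance from v to span{e_j}.)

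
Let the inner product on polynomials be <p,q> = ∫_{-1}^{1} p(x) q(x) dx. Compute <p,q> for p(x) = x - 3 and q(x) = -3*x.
<p,q> = -2

Expand the product: p(x)·q(x) = -3*x^2 + 9*x.
∫_{-1}^{1} of each monomial x^k gives [2/(k+1) if k even, 0 if k odd]. Integrating term-by-term (or equivalently evaluating the antiderivative F(x) = -x^3 + 9*x^2/2 at the endpoints):
  F(1) − F(−1) = 7/2 − (11/2) = -2.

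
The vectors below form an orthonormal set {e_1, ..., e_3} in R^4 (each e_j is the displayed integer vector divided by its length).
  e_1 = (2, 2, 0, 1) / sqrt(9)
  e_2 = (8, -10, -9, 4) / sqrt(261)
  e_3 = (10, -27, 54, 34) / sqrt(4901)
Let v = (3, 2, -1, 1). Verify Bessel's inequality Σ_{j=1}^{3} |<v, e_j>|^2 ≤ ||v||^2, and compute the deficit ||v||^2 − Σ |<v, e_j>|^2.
Σ |<v, e_j>|^2 = 2526/169; ||v||^2 = 15; deficit = 9/169

Write each e_j = u_j / sqrt(<u_j, u_j>) where u_j is the displayed integer vector. Then <v, e_j> = <v, u_j> / sqrt(<u_j, u_j>), so |<v, e_j>|^2 = <v, u_j>^2 / <u_j, u_j>.
Coefficients: <v, e_1> = 11/sqrt(9), <v, e_2> = 17/sqrt(261), <v, e_3> = -44/sqrt(4901).
Square and sum: Σ |<v, e_j>|^2 = 2526/169.
Compute ||v||^2 = v·v = 15.
Deficit = 15 − 2526/169 = 9/169 ≥ 0, confirming Bessel's inequality. (The deficit equals ||v − Σ <v,e_j> e_j||^2, the squared distance from v to span{e_j}.)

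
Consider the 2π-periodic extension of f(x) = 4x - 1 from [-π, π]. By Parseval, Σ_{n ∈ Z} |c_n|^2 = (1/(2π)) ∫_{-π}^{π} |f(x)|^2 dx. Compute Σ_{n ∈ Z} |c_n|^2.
Σ |c_n|^2 = 16π^2/3 + 1

Expand and integrate term by term over [-π, π]:
  ∫ (4x)^2 dx = 16·(2π^3/3); ∫ 2·4·(-1)·x dx = 0 (odd integrand); ∫ (-1)^2 dx = 1·2π.
So (1/(2π)) ∫_{-π}^{π} (4x - 1)^2 dx = 16π^2/3 + 1 = 16π^2/3 + 1.
Parseval ⇒ Σ |c_n|^2 = 16π^2/3 + 1.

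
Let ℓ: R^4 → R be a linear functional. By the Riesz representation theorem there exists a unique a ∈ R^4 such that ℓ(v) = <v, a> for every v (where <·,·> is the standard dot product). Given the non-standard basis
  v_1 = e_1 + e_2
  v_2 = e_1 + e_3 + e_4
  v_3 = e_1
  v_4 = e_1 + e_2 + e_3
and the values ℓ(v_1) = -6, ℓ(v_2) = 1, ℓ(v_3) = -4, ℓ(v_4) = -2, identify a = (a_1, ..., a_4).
a = (-4, -2, 4, 1)

Write a = (a_1, ..., a_4) in the standard basis. For each basis vector v_i, ℓ(v_i) = <v_i, a> is a linear equation in the a_j's. Collect the n equations into a matrix system V a = ℓ, where row i of V is v_i (expressed in the standard basis). Since V is invertible (lower-triangular with 1s on the diagonal, up to permutation), solve by back-substitution:
  V =
[[1, 1, 0, 0],
 [1, 0, 1, 1],
 [1, 0, 0, 0],
 [1, 1, 1, 0]]
  V a = (-6, 1, -4, -2)
Solving gives a = (-4, -2, 4, 1).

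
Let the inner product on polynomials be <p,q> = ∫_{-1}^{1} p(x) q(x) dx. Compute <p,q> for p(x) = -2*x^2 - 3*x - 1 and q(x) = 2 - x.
<p,q> = -14/3

Expand the product: p(x)·q(x) = 2*x^3 - x^2 - 5*x - 2.
∫_{-1}^{1} of each monomial x^k gives [2/(k+1) if k even, 0 if k odd]. Integrating term-by-term (or equivalently evaluating the antiderivative F(x) = x^4/2 - x^3/3 - 5*x^2/2 - 2*x at the endpoints):
  F(1) − F(−1) = -13/3 − (1/3) = -14/3.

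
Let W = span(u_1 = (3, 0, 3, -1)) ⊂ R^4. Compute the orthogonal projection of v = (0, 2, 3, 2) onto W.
proj_W(v) = (21/19, 0, 21/19, -7/19)

Set up U = [u_1 | ... | u_1] ∈ R^(4×1). The projector onto W = col(U) is P = U (U^T U)^(-1) U^T.
Compute U^T U =
  [19],
and U^T v = (7).
Solve U^T U · c = U^T v for the coefficients: c = (7/19). The projection is proj_W(v) = U c.
Check: (v - proj_W(v)) · u_1 = 0  (should be 0).
Result: proj_W(v) = (21/19, 0, 21/19, -7/19).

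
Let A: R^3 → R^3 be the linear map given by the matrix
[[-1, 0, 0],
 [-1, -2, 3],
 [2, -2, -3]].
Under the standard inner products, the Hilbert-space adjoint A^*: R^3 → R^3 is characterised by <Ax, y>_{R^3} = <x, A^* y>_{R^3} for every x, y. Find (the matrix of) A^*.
A^* = A^T =
[[-1, -1, 2],
 [0, -2, -2],
 [0, 3, -3]]

For real matrices with standard dot products, the defining identity <Ax, y> = <x, A^* y> gives (Ax)^T y = x^T (A^*) y, i.e. x^T A^T y = x^T (A^*) y. Since this holds for all x, y, we must have A^* = A^T. Therefore
A^* =
[[-1, -1, 2],
 [0, -2, -2],
 [0, 3, -3]].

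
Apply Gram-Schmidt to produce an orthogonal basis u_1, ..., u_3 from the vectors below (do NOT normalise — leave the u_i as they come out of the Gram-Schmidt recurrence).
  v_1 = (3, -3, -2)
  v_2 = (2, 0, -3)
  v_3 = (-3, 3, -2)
Orthogonal basis:
  u_1 = (3, -3, -2)
  u_2 = (4/11, 18/11, -21/11)
  u_3 = (-108/71, -60/71, -72/71)

Apply the Gram-Schmidt recurrence
  u_1 = v_1
  u_i = v_i − Σ_{j<i} ((v_i · u_j) / (u_j · u_j)) · u_j.

Step by step this gives:
  u_1 = (3, -3, -2)
  u_2 = (4/11, 18/11, -21/11)
  u_3 = (-108/71, -60/71, -72/71)

Orthogonality check:
  u_2 · u_1 = 0 (should be 0)
  u_3 · u_1 = 0 (should be 0)
  u_3 · u_2 = 0 (should be 0)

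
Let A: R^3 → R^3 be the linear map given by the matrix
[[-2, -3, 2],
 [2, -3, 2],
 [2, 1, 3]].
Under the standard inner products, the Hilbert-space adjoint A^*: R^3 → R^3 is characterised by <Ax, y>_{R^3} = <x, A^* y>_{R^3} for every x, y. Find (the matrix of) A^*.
A^* = A^T =
[[-2, 2, 2],
 [-3, -3, 1],
 [2, 2, 3]]

For real matrices with standard dot products, the defining identity <Ax, y> = <x, A^* y> gives (Ax)^T y = x^T (A^*) y, i.e. x^T A^T y = x^T (A^*) y. Since this holds for all x, y, we must have A^* = A^T. Therefore
A^* =
[[-2, 2, 2],
 [-3, -3, 1],
 [2, 2, 3]].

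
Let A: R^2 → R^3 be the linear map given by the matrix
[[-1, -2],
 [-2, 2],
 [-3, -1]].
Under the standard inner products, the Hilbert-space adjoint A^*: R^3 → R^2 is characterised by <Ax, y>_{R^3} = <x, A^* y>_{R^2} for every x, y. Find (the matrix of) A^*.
A^* = A^T =
[[-1, -2, -3],
 [-2, 2, -1]]

For real matrices with standard dot products, the defining identity <Ax, y> = <x, A^* y> gives (Ax)^T y = x^T (A^*) y, i.e. x^T A^T y = x^T (A^*) y. Since this holds for all x, y, we must have A^* = A^T. Therefore
A^* =
[[-1, -2, -3],
 [-2, 2, -1]].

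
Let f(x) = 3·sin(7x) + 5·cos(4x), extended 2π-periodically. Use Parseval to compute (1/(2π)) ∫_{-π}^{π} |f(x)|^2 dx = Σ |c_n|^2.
Σ |c_n|^2 = 17

Expand |f|^2 and use orthogonality of {sin(nx), cos(mx)} on [-π, π]:
  ∫_{-π}^{π} sin(nx)^2 dx = π, ∫ cos(mx)^2 dx = π, and cross terms integrate to 0.
So ∫_{-π}^{π} f(x)^2 dx = 3^2 · π + 5^2 · π = (9 + 25)π.
Divide by 2π: (9 + 25)/2 = 17.
By Parseval, this equals Σ |c_n|^2.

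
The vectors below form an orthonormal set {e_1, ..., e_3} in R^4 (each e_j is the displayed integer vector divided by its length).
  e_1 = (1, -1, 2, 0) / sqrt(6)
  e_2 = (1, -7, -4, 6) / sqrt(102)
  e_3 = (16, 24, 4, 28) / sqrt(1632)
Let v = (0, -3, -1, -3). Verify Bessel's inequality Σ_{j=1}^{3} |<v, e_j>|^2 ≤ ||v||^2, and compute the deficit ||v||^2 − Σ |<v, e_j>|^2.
Σ |<v, e_j>|^2 = 49/3; ||v||^2 = 19; deficit = 8/3

Write each e_j = u_j / sqrt(<u_j, u_j>) where u_j is the displayed integer vector. Then <v, e_j> = <v, u_j> / sqrt(<u_j, u_j>), so |<v, e_j>|^2 = <v, u_j>^2 / <u_j, u_j>.
Coefficients: <v, e_1> = 1/sqrt(6), <v, e_2> = 7/sqrt(102), <v, e_3> = -160/sqrt(1632).
Square and sum: Σ |<v, e_j>|^2 = 49/3.
Compute ||v||^2 = v·v = 19.
Deficit = 19 − 49/3 = 8/3 ≥ 0, confirming Bessel's inequality. (The deficit equals ||v − Σ <v,e_j> e_j||^2, the squared distance from v to span{e_j}.)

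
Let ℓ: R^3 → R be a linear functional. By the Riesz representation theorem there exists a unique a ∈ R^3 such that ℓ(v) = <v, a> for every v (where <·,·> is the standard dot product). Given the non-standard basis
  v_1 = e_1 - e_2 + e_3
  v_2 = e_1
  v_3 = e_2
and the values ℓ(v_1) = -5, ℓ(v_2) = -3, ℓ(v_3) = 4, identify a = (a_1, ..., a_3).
a = (-3, 4, 2)

Write a = (a_1, ..., a_3) in the standard basis. For each basis vector v_i, ℓ(v_i) = <v_i, a> is a linear equation in the a_j's. Collect the n equations into a matrix system V a = ℓ, where row i of V is v_i (expressed in the standard basis). Since V is invertible (lower-triangular with 1s on the diagonal, up to permutation), solve by back-substitution:
  V =
[[1, -1, 1],
 [1, 0, 0],
 [0, 1, 0]]
  V a = (-5, -3, 4)
Solving gives a = (-3, 4, 2).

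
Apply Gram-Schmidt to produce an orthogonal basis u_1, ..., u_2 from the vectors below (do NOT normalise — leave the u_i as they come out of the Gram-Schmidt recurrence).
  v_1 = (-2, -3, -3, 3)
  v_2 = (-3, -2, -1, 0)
Orthogonal basis:
  u_1 = (-2, -3, -3, 3)
  u_2 = (-63/31, -17/31, 14/31, -45/31)

Apply the Gram-Schmidt recurrence
  u_1 = v_1
  u_i = v_i − Σ_{j<i} ((v_i · u_j) / (u_j · u_j)) · u_j.

Step by step this gives:
  u_1 = (-2, -3, -3, 3)
  u_2 = (-63/31, -17/31, 14/31, -45/31)

Orthogonality check:
  u_2 · u_1 = 0 (should be 0)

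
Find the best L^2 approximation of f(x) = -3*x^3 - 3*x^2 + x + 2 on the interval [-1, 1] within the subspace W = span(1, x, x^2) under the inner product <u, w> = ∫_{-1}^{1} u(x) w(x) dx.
g(x) = -3*x^2 - 4*x/5 + 2

The best approximation g ∈ W is the orthogonal projection of f onto W. Writing g = a_0 + a_1 x + a_2 x^2, the coefficients solve the normal equations G · a = b where
  G_{ij} = <φ_i, φ_j> and b_i = <f, φ_i>, with φ_0 = 1, φ_1 = x, φ_2 = x^2.
G =
  [2, 0, 2/3]
  [0, 2/3, 0]
  [2/3, 0, 2/5],
b = (2, -8/15, 2/15).
Solving gives a_0 = 2, a_1 = -4/5, a_2 = -3, so
  g(x) = -3*x^2 - 4*x/5 + 2.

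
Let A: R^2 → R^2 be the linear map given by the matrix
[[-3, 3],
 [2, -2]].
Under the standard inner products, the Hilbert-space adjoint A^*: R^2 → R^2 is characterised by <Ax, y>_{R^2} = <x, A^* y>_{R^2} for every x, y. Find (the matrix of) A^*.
A^* = A^T =
[[-3, 2],
 [3, -2]]

For real matrices with standard dot products, the defining identity <Ax, y> = <x, A^* y> gives (Ax)^T y = x^T (A^*) y, i.e. x^T A^T y = x^T (A^*) y. Since this holds for all x, y, we must have A^* = A^T. Therefore
A^* =
[[-3, 2],
 [3, -2]].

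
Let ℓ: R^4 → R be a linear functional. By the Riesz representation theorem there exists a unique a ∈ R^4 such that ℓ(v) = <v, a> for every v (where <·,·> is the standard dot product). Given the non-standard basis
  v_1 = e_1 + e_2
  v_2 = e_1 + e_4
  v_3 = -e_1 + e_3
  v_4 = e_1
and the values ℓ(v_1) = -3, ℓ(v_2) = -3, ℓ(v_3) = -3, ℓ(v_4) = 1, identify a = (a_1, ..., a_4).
a = (1, -4, -2, -4)

Write a = (a_1, ..., a_4) in the standard basis. For each basis vector v_i, ℓ(v_i) = <v_i, a> is a linear equation in the a_j's. Collect the n equations into a matrix system V a = ℓ, where row i of V is v_i (expressed in the standard basis). Since V is invertible (lower-triangular with 1s on the diagonal, up to permutation), solve by back-substitution:
  V =
[[1, 1, 0, 0],
 [1, 0, 0, 1],
 [-1, 0, 1, 0],
 [1, 0, 0, 0]]
  V a = (-3, -3, -3, 1)
Solving gives a = (1, -4, -2, -4).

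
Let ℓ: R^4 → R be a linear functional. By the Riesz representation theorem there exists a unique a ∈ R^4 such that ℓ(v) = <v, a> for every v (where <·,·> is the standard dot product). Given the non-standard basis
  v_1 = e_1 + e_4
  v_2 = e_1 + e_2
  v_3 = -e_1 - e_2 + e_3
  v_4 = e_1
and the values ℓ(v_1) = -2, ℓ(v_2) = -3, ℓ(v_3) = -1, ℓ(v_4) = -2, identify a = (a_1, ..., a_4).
a = (-2, -1, -4, 0)

Write a = (a_1, ..., a_4) in the standard basis. For each basis vector v_i, ℓ(v_i) = <v_i, a> is a linear equation in the a_j's. Collect the n equations into a matrix system V a = ℓ, where row i of V is v_i (expressed in the standard basis). Since V is invertible (lower-triangular with 1s on the diagonal, up to permutation), solve by back-substitution:
  V =
[[1, 0, 0, 1],
 [1, 1, 0, 0],
 [-1, -1, 1, 0],
 [1, 0, 0, 0]]
  V a = (-2, -3, -1, -2)
Solving gives a = (-2, -1, -4, 0).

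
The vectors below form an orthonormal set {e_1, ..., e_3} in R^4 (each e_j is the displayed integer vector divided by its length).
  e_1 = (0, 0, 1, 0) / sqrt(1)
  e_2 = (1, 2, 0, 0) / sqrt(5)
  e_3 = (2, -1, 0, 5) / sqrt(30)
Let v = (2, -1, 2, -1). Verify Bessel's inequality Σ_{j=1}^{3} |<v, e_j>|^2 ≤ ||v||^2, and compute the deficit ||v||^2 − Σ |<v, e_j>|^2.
Σ |<v, e_j>|^2 = 4; ||v||^2 = 10; deficit = 6

Write each e_j = u_j / sqrt(<u_j, u_j>) where u_j is the displayed integer vector. Then <v, e_j> = <v, u_j> / sqrt(<u_j, u_j>), so |<v, e_j>|^2 = <v, u_j>^2 / <u_j, u_j>.
Coefficients: <v, e_1> = 2/sqrt(1), <v, e_2> = 0/sqrt(5), <v, e_3> = 0/sqrt(30).
Square and sum: Σ |<v, e_j>|^2 = 4.
Compute ||v||^2 = v·v = 10.
Deficit = 10 − 4 = 6 ≥ 0, confirming Bessel's inequality. (The deficit equals ||v − Σ <v,e_j> e_j||^2, the squared distance from v to span{e_j}.)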